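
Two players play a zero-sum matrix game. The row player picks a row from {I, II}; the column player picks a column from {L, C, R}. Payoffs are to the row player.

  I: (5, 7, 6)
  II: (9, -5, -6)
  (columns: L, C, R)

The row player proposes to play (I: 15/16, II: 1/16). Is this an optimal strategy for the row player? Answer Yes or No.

Against L this mix gives (15/16)·5 + (1/16)·9 = 21/4.
Against C this mix gives (15/16)·7 + (1/16)·(-5) = 25/4.
Against R this mix gives (15/16)·6 + (1/16)·(-6) = 21/4.
All of the column player's active replies (L, R) yield 21/4, and no column does worse for the row player. The mix makes the column player indifferent and guarantees 21/4, so it is optimal.

Yes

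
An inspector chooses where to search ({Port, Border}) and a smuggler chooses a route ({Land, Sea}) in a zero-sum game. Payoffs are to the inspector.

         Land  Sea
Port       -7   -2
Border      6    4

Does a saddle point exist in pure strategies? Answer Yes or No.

Row minima: Port → -7, Border → 4; maximin = 4.
Column maxima: Land → 6, Sea → 4; minimax = 4.
maximin = minimax = 4, so a saddle point exists.

Yes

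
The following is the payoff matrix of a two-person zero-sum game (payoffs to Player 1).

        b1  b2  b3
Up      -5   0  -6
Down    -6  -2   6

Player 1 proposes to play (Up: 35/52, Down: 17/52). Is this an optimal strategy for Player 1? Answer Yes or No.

Against b1 this mix gives (35/52)·(-5) + (17/52)·(-6) = -277/52.
Against b2 this mix gives (35/52)·0 + (17/52)·(-2) = -17/26.
Against b3 this mix gives (35/52)·(-6) + (17/52)·6 = -27/13.
Player 2 will play b1, holding Player 1 to -277/52. Shifting weight toward the row that does better against b1 would raise this floor (the equalizing mix achieves -66/13 against both b1 and b3), so the proposed strategy is not optimal.

No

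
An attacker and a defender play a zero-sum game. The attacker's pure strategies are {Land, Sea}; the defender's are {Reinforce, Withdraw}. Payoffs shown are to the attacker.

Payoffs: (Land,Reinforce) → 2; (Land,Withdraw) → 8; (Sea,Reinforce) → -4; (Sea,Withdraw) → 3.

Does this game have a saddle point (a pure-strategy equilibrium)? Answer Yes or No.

Yes

Row minima: Land → 2, Sea → -4; maximin = 2.
Column maxima: Reinforce → 2, Withdraw → 8; minimax = 2.
maximin = minimax = 2, so a saddle point exists.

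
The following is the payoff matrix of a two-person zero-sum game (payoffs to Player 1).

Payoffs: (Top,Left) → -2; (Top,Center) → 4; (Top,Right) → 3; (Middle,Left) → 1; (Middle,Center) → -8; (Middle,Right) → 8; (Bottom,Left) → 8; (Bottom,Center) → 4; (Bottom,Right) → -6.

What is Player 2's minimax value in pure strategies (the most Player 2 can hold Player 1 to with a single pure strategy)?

Column maxima: Left → 8, Center → 4, Right → 8.
The smallest of these is 4.

4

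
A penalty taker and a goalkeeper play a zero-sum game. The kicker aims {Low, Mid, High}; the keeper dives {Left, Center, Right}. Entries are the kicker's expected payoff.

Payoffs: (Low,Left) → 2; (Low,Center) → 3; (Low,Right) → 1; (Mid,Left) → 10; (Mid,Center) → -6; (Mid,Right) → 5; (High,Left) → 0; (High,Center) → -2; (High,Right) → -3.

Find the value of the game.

21/13

Row minima: Low → 1, Mid → -6, High → -3; maximin = 1.
Column maxima: Left → 10, Center → 3, Right → 5; minimax = 3.
1 ≠ 3, so there is no saddle point; optimal play is mixed.
High is strictly dominated by Low, so the kicker never plays it.
Left is strictly dominated by Right (it gives the kicker strictly more in every row), so the keeper never plays it.
On the remaining 2×2 (Low, Mid vs Center, Right):
Let the kicker play Low with probability p. Expected payoff against Center: 3p + (-6)(1−p) = 9p − 6; against Right: 1p + 5(1−p) = −4p + 5.
Setting these equal: 9p − 6 = −4p + 5 ⇒ 13p = 11 ⇒ p = 11/13, and the value is (9)·(11/13) − 6 = 21/13.
For the keeper: with q = P(Center), equating Low's and Mid's payoffs gives 2q + 1 = −11q + 5 ⇒ q = 4/13.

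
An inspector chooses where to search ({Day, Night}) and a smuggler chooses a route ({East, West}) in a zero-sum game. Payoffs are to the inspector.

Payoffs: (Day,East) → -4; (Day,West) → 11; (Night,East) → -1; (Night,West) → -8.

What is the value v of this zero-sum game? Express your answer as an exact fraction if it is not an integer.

Row minima: Day → -4, Night → -8; maximin = -4.
Column maxima: East → -1, West → 11; minimax = -1.
-4 ≠ -1, so there is no saddle point; optimal play is mixed.
Let the inspector play Day with probability p. Expected payoff against East: (-4)p + (-1)(1−p) = −3p − 1; against West: 11p + (-8)(1−p) = 19p − 8.
Setting these equal: −3p − 1 = 19p − 8 ⇒ −22p = -7 ⇒ p = 7/22, and the value is (-3)·(7/22) − 1 = -43/22.
For the smuggler: with q = P(East), equating Day's and Night's payoffs gives −15q + 11 = 7q − 8 ⇒ q = 19/22.

-43/22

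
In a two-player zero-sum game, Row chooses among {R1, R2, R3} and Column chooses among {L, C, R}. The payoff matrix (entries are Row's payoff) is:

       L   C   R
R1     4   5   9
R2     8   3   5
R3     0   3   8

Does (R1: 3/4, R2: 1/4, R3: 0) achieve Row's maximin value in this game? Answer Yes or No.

No

Against L this mix gives (3/4)·4 + (1/4)·8 = 5.
Against C this mix gives (3/4)·5 + (1/4)·3 = 9/2.
Against R this mix gives (3/4)·9 + (1/4)·5 = 8.
Column will play C, holding Row to 9/2. Shifting weight toward the row that does better against C would raise this floor (the equalizing mix achieves 14/3 against both C and L), so the proposed strategy is not optimal.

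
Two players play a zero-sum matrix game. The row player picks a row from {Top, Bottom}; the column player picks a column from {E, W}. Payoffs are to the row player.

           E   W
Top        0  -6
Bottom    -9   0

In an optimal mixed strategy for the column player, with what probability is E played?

Row minima: Top → -6, Bottom → -9; maximin = -6.
Column maxima: E → 0, W → 0; minimax = 0.
-6 ≠ 0, so there is no saddle point; optimal play is mixed.
Let the row player play Top with probability p. Expected payoff against E: 0p + (-9)(1−p) = 9p − 9; against W: (-6)p + 0(1−p) = −6p.
Setting these equal: 9p − 9 = −6p ⇒ 15p = 9 ⇒ p = 3/5, and the value is (9)·(3/5) − 9 = -18/5.
For the column player: with q = P(E), equating Top's and Bottom's payoffs gives 6q − 6 = −9q ⇒ q = 2/5.

2/5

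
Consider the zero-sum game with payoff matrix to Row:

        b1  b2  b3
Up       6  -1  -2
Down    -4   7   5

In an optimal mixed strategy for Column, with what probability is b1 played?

Row minima: Up → -2, Down → -4; maximin = -2.
Column maxima: b1 → 6, b2 → 7, b3 → 5; minimax = 5.
-2 ≠ 5, so there is no saddle point; optimal play is mixed.
b2 is strictly dominated by b3 (it gives Row strictly more in every row), so Column never plays it.
On the remaining 2×2 (Up, Down vs b1, b3):
Let Row play Up with probability p. Expected payoff against b1: 6p + (-4)(1−p) = 10p − 4; against b3: (-2)p + 5(1−p) = −7p + 5.
Setting these equal: 10p − 4 = −7p + 5 ⇒ 17p = 9 ⇒ p = 9/17, and the value is (10)·(9/17) − 4 = 22/17.
For Column: with q = P(b1), equating Up's and Down's payoffs gives 8q − 2 = −9q + 5 ⇒ q = 7/17.

7/17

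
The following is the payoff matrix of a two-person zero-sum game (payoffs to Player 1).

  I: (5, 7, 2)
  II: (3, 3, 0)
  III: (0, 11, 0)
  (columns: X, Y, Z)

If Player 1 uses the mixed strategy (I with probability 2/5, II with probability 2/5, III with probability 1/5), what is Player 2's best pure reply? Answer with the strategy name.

If Player 2 plays X, Player 1's expected payoff is (2/5)·5 + (2/5)·3 + (1/5)·0 = 16/5.
If Player 2 plays Y, Player 1's expected payoff is (2/5)·7 + (2/5)·3 + (1/5)·11 = 31/5.
If Player 2 plays Z, Player 1's expected payoff is (2/5)·2 + (2/5)·0 + (1/5)·0 = 4/5.
Player 2 minimizes Player 1's payoff; the smallest is 4/5, so the best response is Z.

Z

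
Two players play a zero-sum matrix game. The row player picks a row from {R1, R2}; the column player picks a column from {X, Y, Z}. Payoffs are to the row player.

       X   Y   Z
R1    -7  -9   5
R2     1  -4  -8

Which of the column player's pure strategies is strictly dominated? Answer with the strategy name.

Y holds the row player's payoff strictly below X in every row: -9 < -7, -4 < 1.
So X is strictly dominated for the column player.

X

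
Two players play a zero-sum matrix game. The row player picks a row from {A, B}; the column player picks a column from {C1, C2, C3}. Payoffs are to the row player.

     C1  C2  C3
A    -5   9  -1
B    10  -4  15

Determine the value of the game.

Row minima: A → -5, B → -4; maximin = -4.
Column maxima: C1 → 10, C2 → 9, C3 → 15; minimax = 9.
-4 ≠ 9, so there is no saddle point; optimal play is mixed.
C3 is strictly dominated by C1 (it gives the row player strictly more in every row), so the column player never plays it.
On the remaining 2×2 (A, B vs C1, C2):
Let the row player play A with probability p. Expected payoff against C1: (-5)p + 10(1−p) = −15p + 10; against C2: 9p + (-4)(1−p) = 13p − 4.
Setting these equal: −15p + 10 = 13p − 4 ⇒ −28p = -14 ⇒ p = 1/2, and the value is (-15)·(1/2) + 10 = 5/2.
For the column player: with q = P(C1), equating A's and B's payoffs gives −14q + 9 = 14q − 4 ⇒ q = 13/28.

5/2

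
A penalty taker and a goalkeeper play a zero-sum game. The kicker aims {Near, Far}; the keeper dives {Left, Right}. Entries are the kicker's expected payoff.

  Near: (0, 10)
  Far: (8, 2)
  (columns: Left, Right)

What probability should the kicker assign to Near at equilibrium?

3/8

Row minima: Near → 0, Far → 2; maximin = 2.
Column maxima: Left → 8, Right → 10; minimax = 8.
2 ≠ 8, so there is no saddle point; optimal play is mixed.
Let the kicker play Near with probability p. Expected payoff against Left: 0p + 8(1−p) = −8p + 8; against Right: 10p + 2(1−p) = 8p + 2.
Setting these equal: −8p + 8 = 8p + 2 ⇒ −16p = -6 ⇒ p = 3/8, and the value is (-8)·(3/8) + 8 = 5.
For the keeper: with q = P(Left), equating Near's and Far's payoffs gives −10q + 10 = 6q + 2 ⇒ q = 1/2.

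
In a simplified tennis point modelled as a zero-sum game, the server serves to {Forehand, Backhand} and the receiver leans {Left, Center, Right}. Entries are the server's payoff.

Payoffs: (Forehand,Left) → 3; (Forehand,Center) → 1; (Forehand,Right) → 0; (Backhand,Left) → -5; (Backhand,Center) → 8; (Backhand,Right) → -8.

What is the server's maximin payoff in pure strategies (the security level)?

0

Row minima: Forehand → 0, Backhand → -8.
The best of these is 0.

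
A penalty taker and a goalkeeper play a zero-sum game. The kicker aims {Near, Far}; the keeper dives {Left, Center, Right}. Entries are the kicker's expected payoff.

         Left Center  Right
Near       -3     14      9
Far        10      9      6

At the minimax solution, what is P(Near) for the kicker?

Row minima: Near → -3, Far → 6; maximin = 6.
Column maxima: Left → 10, Center → 14, Right → 9; minimax = 9.
6 ≠ 9, so there is no saddle point; optimal play is mixed.
Center is strictly dominated by Right (it gives the kicker strictly more in every row), so the keeper never plays it.
On the remaining 2×2 (Near, Far vs Left, Right):
Let the kicker play Near with probability p. Expected payoff against Left: (-3)p + 10(1−p) = −13p + 10; against Right: 9p + 6(1−p) = 3p + 6.
Setting these equal: −13p + 10 = 3p + 6 ⇒ −16p = -4 ⇒ p = 1/4, and the value is (-13)·(1/4) + 10 = 27/4.
For the keeper: with q = P(Left), equating Near's and Far's payoffs gives −12q + 9 = 4q + 6 ⇒ q = 3/16.

1/4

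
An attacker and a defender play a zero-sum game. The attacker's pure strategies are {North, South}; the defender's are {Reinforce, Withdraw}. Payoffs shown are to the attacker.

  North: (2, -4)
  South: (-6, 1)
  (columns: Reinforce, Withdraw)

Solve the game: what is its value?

-22/13

Row minima: North → -4, South → -6; maximin = -4.
Column maxima: Reinforce → 2, Withdraw → 1; minimax = 1.
-4 ≠ 1, so there is no saddle point; optimal play is mixed.
Let the attacker play North with probability p. Expected payoff against Reinforce: 2p + (-6)(1−p) = 8p − 6; against Withdraw: (-4)p + 1(1−p) = −5p + 1.
Setting these equal: 8p − 6 = −5p + 1 ⇒ 13p = 7 ⇒ p = 7/13, and the value is (8)·(7/13) − 6 = -22/13.
For the defender: with q = P(Reinforce), equating North's and South's payoffs gives 6q − 4 = −7q + 1 ⇒ q = 5/13.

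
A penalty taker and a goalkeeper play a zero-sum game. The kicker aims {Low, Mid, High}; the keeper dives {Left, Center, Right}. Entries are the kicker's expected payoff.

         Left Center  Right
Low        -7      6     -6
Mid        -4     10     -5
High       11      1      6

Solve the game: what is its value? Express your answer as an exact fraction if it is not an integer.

Row minima: Low → -7, Mid → -5, High → 1; maximin = 1.
Column maxima: Left → 11, Center → 10, Right → 6; minimax = 6.
1 ≠ 6, so there is no saddle point; optimal play is mixed.
Low is strictly dominated by Mid, so the kicker never plays it.
With Low eliminated, Left is strictly dominated by Right (it gives the kicker strictly more in every remaining row), so the keeper never plays it.
On the remaining 2×2 (Mid, High vs Center, Right):
Let the kicker play Mid with probability p. Expected payoff against Center: 10p + 1(1−p) = 9p + 1; against Right: (-5)p + 6(1−p) = −11p + 6.
Setting these equal: 9p + 1 = −11p + 6 ⇒ 20p = 5 ⇒ p = 1/4, and the value is (9)·(1/4) + 1 = 13/4.
For the keeper: with q = P(Center), equating Mid's and High's payoffs gives 15q − 5 = −5q + 6 ⇒ q = 11/20.

13/4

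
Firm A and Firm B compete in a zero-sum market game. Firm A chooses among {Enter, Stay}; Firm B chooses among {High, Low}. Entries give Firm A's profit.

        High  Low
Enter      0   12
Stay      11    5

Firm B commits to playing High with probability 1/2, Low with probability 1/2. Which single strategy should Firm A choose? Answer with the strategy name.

Stay

Expected payoff of Enter: (1/2)·0 + (1/2)·12 = 6.
Expected payoff of Stay: (1/2)·11 + (1/2)·5 = 8.
The largest is 8, so Firm A's best response is Stay.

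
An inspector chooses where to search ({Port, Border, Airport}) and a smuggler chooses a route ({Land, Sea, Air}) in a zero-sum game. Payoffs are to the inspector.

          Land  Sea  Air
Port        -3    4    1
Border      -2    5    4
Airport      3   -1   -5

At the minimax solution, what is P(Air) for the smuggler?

Row minima: Port → -3, Border → -2, Airport → -5; maximin = -2.
Column maxima: Land → 3, Sea → 5, Air → 4; minimax = 3.
-2 ≠ 3, so there is no saddle point; optimal play is mixed.
Port is strictly dominated by Border, so the inspector never plays it.
Sea is strictly dominated by Air (it gives the inspector strictly more in every row), so the smuggler never plays it.
On the remaining 2×2 (Border, Airport vs Land, Air):
Let the inspector play Border with probability p. Expected payoff against Land: (-2)p + 3(1−p) = −5p + 3; against Air: 4p + (-5)(1−p) = 9p − 5.
Setting these equal: −5p + 3 = 9p − 5 ⇒ −14p = -8 ⇒ p = 4/7, and the value is (-5)·(4/7) + 3 = 1/7.
For the smuggler: with q = P(Land), equating Border's and Airport's payoffs gives −6q + 4 = 8q − 5 ⇒ q = 9/14.

5/14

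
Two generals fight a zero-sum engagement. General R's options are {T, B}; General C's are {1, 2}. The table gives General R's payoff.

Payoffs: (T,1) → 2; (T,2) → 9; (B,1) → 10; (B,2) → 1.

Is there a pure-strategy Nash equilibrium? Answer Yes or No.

Row minima: T → 2, B → 1; maximin = 2.
Column maxima: 1 → 10, 2 → 9; minimax = 9.
2 ≠ 9, so no pure-strategy equilibrium exists.

No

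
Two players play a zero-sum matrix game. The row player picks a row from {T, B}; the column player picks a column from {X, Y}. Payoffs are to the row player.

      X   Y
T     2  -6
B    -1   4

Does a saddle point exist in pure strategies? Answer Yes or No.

No

Row minima: T → -6, B → -1; maximin = -1.
Column maxima: X → 2, Y → 4; minimax = 2.
-1 ≠ 2, so no pure-strategy equilibrium exists.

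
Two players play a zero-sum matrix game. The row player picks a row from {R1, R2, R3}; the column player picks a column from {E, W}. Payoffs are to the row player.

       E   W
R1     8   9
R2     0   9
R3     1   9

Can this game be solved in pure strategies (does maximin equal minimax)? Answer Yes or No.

Yes

Row minima: R1 → 8, R2 → 0, R3 → 1; maximin = 8.
Column maxima: E → 8, W → 9; minimax = 8.
maximin = minimax = 8, so a saddle point exists.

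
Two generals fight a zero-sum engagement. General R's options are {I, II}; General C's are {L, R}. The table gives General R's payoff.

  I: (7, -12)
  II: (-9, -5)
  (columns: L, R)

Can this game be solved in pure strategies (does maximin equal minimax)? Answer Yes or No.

No

Row minima: I → -12, II → -9; maximin = -9.
Column maxima: L → 7, R → -5; minimax = -5.
-9 ≠ -5, so no pure-strategy equilibrium exists.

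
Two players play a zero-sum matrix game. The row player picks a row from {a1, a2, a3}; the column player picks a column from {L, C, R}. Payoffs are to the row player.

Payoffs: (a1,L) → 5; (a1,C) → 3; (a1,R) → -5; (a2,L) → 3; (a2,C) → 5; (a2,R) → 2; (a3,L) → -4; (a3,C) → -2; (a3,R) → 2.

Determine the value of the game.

2

Row minima: a1 → -5, a2 → 2, a3 → -4; maximin = 2.
Column maxima: L → 5, C → 5, R → 2; minimax = 2.
Since maximin = minimax = 2, there is a saddle point and the value is 2.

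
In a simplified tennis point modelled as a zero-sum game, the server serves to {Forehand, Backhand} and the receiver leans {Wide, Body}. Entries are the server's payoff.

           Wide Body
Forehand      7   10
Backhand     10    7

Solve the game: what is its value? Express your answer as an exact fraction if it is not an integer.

Row minima: Forehand → 7, Backhand → 7; maximin = 7.
Column maxima: Wide → 10, Body → 10; minimax = 10.
7 ≠ 10, so there is no saddle point; optimal play is mixed.
Let the server play Forehand with probability p. Expected payoff against Wide: 7p + 10(1−p) = −3p + 10; against Body: 10p + 7(1−p) = 3p + 7.
Setting these equal: −3p + 10 = 3p + 7 ⇒ −6p = -3 ⇒ p = 1/2, and the value is (-3)·(1/2) + 10 = 17/2.
For the receiver: with q = P(Wide), equating Forehand's and Backhand's payoffs gives −3q + 10 = 3q + 7 ⇒ q = 1/2.

17/2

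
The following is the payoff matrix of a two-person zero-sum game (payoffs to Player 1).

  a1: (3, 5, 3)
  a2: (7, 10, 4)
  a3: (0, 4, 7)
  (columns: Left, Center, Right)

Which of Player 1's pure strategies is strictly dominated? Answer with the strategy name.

a1

a2 gives a strictly higher payoff than a1 against every column: 7 > 3, 10 > 5, 4 > 3.
So a1 is strictly dominated and Player 1 never plays it.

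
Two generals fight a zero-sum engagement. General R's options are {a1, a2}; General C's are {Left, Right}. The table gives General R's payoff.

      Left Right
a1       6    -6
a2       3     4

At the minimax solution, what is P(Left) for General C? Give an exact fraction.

Row minima: a1 → -6, a2 → 3; maximin = 3.
Column maxima: Left → 6, Right → 4; minimax = 4.
3 ≠ 4, so there is no saddle point; optimal play is mixed.
Let General R play a1 with probability p. Expected payoff against Left: 6p + 3(1−p) = 3p + 3; against Right: (-6)p + 4(1−p) = −10p + 4.
Setting these equal: 3p + 3 = −10p + 4 ⇒ 13p = 1 ⇒ p = 1/13, and the value is (3)·(1/13) + 3 = 42/13.
For General C: with q = P(Left), equating a1's and a2's payoffs gives 12q − 6 = −q + 4 ⇒ q = 10/13.

10/13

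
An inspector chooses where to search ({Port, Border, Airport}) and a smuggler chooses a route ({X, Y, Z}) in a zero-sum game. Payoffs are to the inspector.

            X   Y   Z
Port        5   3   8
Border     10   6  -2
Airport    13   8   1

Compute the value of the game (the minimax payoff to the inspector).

Row minima: Port → 3, Border → -2, Airport → 1; maximin = 3.
Column maxima: X → 13, Y → 8, Z → 8; minimax = 8.
3 ≠ 8, so there is no saddle point; optimal play is mixed.
Border is strictly dominated by Airport, so the inspector never plays it.
X is strictly dominated by Y (it gives the inspector strictly more in every row), so the smuggler never plays it.
On the remaining 2×2 (Port, Airport vs Y, Z):
Let the inspector play Port with probability p. Expected payoff against Y: 3p + 8(1−p) = −5p + 8; against Z: 8p + 1(1−p) = 7p + 1.
Setting these equal: −5p + 8 = 7p + 1 ⇒ −12p = -7 ⇒ p = 7/12, and the value is (-5)·(7/12) + 8 = 61/12.
For the smuggler: with q = P(Y), equating Port's and Airport's payoffs gives −5q + 8 = 7q + 1 ⇒ q = 7/12.

61/12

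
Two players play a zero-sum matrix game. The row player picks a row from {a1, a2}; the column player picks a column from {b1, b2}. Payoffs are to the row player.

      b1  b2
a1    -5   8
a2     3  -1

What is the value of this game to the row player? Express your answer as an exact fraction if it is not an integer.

19/17

Row minima: a1 → -5, a2 → -1; maximin = -1.
Column maxima: b1 → 3, b2 → 8; minimax = 3.
-1 ≠ 3, so there is no saddle point; optimal play is mixed.
Let the row player play a1 with probability p. Expected payoff against b1: (-5)p + 3(1−p) = −8p + 3; against b2: 8p + (-1)(1−p) = 9p − 1.
Setting these equal: −8p + 3 = 9p − 1 ⇒ −17p = -4 ⇒ p = 4/17, and the value is (-8)·(4/17) + 3 = 19/17.
For the column player: with q = P(b1), equating a1's and a2's payoffs gives −13q + 8 = 4q − 1 ⇒ q = 9/17.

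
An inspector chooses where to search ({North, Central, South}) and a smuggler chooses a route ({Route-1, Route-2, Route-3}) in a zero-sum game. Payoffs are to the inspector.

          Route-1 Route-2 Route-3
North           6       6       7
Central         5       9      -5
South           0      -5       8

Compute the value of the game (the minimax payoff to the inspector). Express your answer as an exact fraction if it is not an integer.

Row minima: North → 6, Central → -5, South → -5; maximin = 6.
Column maxima: Route-1 → 6, Route-2 → 9, Route-3 → 8; minimax = 6.
Since maximin = minimax = 6, there is a saddle point and the value is 6.

6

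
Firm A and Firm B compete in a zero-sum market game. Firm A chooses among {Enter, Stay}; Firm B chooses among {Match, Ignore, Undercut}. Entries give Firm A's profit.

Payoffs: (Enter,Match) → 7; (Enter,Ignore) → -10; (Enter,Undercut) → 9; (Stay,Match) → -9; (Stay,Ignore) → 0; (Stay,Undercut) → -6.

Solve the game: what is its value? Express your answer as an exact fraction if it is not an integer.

Row minima: Enter → -10, Stay → -9; maximin = -9.
Column maxima: Match → 7, Ignore → 0, Undercut → 9; minimax = 0.
-9 ≠ 0, so there is no saddle point; optimal play is mixed.
Undercut is strictly dominated by Match (it gives Firm A strictly more in every row), so Firm B never plays it.
On the remaining 2×2 (Enter, Stay vs Match, Ignore):
Let Firm A play Enter with probability p. Expected payoff against Match: 7p + (-9)(1−p) = 16p − 9; against Ignore: (-10)p + 0(1−p) = −10p.
Setting these equal: 16p − 9 = −10p ⇒ 26p = 9 ⇒ p = 9/26, and the value is (16)·(9/26) − 9 = -45/13.
For Firm B: with q = P(Match), equating Enter's and Stay's payoffs gives 17q − 10 = −9q ⇒ q = 5/13.

-45/13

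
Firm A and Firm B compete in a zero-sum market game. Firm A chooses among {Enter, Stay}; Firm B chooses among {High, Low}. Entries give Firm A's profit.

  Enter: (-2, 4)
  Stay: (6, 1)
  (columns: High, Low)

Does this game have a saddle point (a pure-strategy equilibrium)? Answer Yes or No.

No

Row minima: Enter → -2, Stay → 1; maximin = 1.
Column maxima: High → 6, Low → 4; minimax = 4.
1 ≠ 4, so no pure-strategy equilibrium exists.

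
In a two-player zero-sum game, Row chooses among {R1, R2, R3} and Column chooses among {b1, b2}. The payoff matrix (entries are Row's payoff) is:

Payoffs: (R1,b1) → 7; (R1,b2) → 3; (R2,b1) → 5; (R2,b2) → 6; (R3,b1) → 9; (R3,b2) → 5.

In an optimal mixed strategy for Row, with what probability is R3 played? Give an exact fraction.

Row minima: R1 → 3, R2 → 5, R3 → 5; maximin = 5.
Column maxima: b1 → 9, b2 → 6; minimax = 6.
5 ≠ 6, so there is no saddle point; optimal play is mixed.
R1 is strictly dominated by R3, so Row never plays it.
On the remaining 2×2 (R2, R3 vs b1, b2):
Let Row play R2 with probability p. Expected payoff against b1: 5p + 9(1−p) = −4p + 9; against b2: 6p + 5(1−p) = p + 5.
Setting these equal: −4p + 9 = p + 5 ⇒ −5p = -4 ⇒ p = 4/5, and the value is (-4)·(4/5) + 9 = 29/5.
For Column: with q = P(b1), equating R2's and R3's payoffs gives −q + 6 = 4q + 5 ⇒ q = 1/5.

1/5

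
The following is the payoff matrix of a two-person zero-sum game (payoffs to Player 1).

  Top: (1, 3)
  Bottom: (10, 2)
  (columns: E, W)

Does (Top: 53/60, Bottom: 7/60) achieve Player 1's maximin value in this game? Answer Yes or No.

Against E this mix gives (53/60)·1 + (7/60)·10 = 41/20.
Against W this mix gives (53/60)·3 + (7/60)·2 = 173/60.
Player 2 will play E, holding Player 1 to 41/20. Shifting weight toward the row that does better against E would raise this floor (the equalizing mix achieves 14/5 against both E and W), so the proposed strategy is not optimal.

No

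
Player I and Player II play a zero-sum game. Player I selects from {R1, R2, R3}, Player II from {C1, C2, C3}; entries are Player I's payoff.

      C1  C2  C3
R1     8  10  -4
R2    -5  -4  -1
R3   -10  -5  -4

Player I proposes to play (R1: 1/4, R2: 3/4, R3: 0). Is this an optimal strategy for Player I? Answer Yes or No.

Against C1 this mix gives (1/4)·8 + (3/4)·(-5) = -7/4.
Against C2 this mix gives (1/4)·10 + (3/4)·(-4) = -1/2.
Against C3 this mix gives (1/4)·(-4) + (3/4)·(-1) = -7/4.
All of Player II's active replies (C1, C3) yield -7/4, and no column does worse for Player I. The mix makes Player II indifferent and guarantees -7/4, so it is optimal.

Yes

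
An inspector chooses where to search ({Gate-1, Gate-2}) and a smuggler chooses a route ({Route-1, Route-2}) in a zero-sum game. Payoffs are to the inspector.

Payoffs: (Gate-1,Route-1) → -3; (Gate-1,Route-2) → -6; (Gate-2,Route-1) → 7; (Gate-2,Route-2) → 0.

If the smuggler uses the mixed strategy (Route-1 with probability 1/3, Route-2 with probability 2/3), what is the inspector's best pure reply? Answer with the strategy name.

Gate-2

Expected payoff of Gate-1: (1/3)·(-3) + (2/3)·(-6) = -5.
Expected payoff of Gate-2: (1/3)·7 + (2/3)·0 = 7/3.
The largest is 7/3, so the inspector's best response is Gate-2.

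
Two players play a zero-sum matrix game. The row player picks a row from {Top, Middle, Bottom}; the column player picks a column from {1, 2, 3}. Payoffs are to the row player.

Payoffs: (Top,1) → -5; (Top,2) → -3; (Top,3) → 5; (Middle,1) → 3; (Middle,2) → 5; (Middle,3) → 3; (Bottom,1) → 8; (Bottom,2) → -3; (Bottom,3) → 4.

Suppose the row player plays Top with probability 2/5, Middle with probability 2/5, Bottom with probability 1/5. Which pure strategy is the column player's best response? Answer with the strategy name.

2

If the column player plays 1, the row player's expected payoff is (2/5)·(-5) + (2/5)·3 + (1/5)·8 = 4/5.
If the column player plays 2, the row player's expected payoff is (2/5)·(-3) + (2/5)·5 + (1/5)·(-3) = 1/5.
If the column player plays 3, the row player's expected payoff is (2/5)·5 + (2/5)·3 + (1/5)·4 = 4.
The column player minimizes the row player's payoff; the smallest is 1/5, so the best response is 2.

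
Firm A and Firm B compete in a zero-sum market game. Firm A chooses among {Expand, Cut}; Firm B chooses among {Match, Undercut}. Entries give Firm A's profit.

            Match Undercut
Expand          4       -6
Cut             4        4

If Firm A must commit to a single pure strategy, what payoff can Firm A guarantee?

4

Row minima: Expand → -6, Cut → 4.
The best of these is 4.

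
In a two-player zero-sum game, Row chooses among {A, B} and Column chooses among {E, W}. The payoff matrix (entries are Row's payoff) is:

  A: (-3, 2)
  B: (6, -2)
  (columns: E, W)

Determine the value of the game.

Row minima: A → -3, B → -2; maximin = -2.
Column maxima: E → 6, W → 2; minimax = 2.
-2 ≠ 2, so there is no saddle point; optimal play is mixed.
Let Row play A with probability p. Expected payoff against E: (-3)p + 6(1−p) = −9p + 6; against W: 2p + (-2)(1−p) = 4p − 2.
Setting these equal: −9p + 6 = 4p − 2 ⇒ −13p = -8 ⇒ p = 8/13, and the value is (-9)·(8/13) + 6 = 6/13.
For Column: with q = P(E), equating A's and B's payoffs gives −5q + 2 = 8q − 2 ⇒ q = 4/13.

6/13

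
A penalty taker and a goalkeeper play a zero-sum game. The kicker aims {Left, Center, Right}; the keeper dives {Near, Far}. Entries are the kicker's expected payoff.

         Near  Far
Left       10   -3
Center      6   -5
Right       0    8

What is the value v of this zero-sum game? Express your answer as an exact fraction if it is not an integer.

80/21

Row minima: Left → -3, Center → -5, Right → 0; maximin = 0.
Column maxima: Near → 10, Far → 8; minimax = 8.
0 ≠ 8, so there is no saddle point; optimal play is mixed.
Center is strictly dominated by Left, so the kicker never plays it.
On the remaining 2×2 (Left, Right vs Near, Far):
Let the kicker play Left with probability p. Expected payoff against Near: 10p + 0(1−p) = 10p; against Far: (-3)p + 8(1−p) = −11p + 8.
Setting these equal: 10p = −11p + 8 ⇒ 21p = 8 ⇒ p = 8/21, and the value is (10)·(8/21) = 80/21.
For the keeper: with q = P(Near), equating Left's and Right's payoffs gives 13q − 3 = −8q + 8 ⇒ q = 11/21.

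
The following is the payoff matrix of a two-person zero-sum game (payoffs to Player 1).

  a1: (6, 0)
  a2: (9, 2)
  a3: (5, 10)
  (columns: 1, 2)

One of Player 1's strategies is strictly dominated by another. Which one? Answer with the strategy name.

a2 gives a strictly higher payoff than a1 against every column: 9 > 6, 2 > 0.
So a1 is strictly dominated and Player 1 never plays it.

a1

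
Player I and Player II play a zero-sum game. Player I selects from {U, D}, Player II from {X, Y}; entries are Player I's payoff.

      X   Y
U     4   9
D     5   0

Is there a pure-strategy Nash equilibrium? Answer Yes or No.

No

Row minima: U → 4, D → 0; maximin = 4.
Column maxima: X → 5, Y → 9; minimax = 5.
4 ≠ 5, so no pure-strategy equilibrium exists.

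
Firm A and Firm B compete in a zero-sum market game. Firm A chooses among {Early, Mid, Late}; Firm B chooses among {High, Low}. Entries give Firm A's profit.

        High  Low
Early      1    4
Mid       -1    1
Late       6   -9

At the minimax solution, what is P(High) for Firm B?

13/18

Row minima: Early → 1, Mid → -1, Late → -9; maximin = 1.
Column maxima: High → 6, Low → 4; minimax = 4.
1 ≠ 4, so there is no saddle point; optimal play is mixed.
Mid is strictly dominated by Early, so Firm A never plays it.
On the remaining 2×2 (Early, Late vs High, Low):
Let Firm A play Early with probability p. Expected payoff against High: 1p + 6(1−p) = −5p + 6; against Low: 4p + (-9)(1−p) = 13p − 9.
Setting these equal: −5p + 6 = 13p − 9 ⇒ −18p = -15 ⇒ p = 5/6, and the value is (-5)·(5/6) + 6 = 11/6.
For Firm B: with q = P(High), equating Early's and Late's payoffs gives −3q + 4 = 15q − 9 ⇒ q = 13/18.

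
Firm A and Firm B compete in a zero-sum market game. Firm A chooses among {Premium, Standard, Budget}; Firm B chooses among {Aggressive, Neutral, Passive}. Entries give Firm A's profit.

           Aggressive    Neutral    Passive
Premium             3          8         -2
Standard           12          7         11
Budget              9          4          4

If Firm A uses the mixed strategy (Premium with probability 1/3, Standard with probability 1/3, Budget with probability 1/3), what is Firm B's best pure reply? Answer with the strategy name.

Passive

If Firm B plays Aggressive, Firm A's expected payoff is (1/3)·3 + (1/3)·12 + (1/3)·9 = 8.
If Firm B plays Neutral, Firm A's expected payoff is (1/3)·8 + (1/3)·7 + (1/3)·4 = 19/3.
If Firm B plays Passive, Firm A's expected payoff is (1/3)·(-2) + (1/3)·11 + (1/3)·4 = 13/3.
Firm B minimizes Firm A's payoff; the smallest is 13/3, so the best response is Passive.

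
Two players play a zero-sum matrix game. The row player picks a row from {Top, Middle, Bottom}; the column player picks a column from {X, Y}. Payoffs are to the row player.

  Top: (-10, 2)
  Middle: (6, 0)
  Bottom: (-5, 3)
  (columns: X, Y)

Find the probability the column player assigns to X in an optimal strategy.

3/14

Row minima: Top → -10, Middle → 0, Bottom → -5; maximin = 0.
Column maxima: X → 6, Y → 3; minimax = 3.
0 ≠ 3, so there is no saddle point; optimal play is mixed.
Top is strictly dominated by Bottom, so the row player never plays it.
On the remaining 2×2 (Middle, Bottom vs X, Y):
Let the row player play Middle with probability p. Expected payoff against X: 6p + (-5)(1−p) = 11p − 5; against Y: 0p + 3(1−p) = −3p + 3.
Setting these equal: 11p − 5 = −3p + 3 ⇒ 14p = 8 ⇒ p = 4/7, and the value is (11)·(4/7) − 5 = 9/7.
For the column player: with q = P(X), equating Middle's and Bottom's payoffs gives 6q = −8q + 3 ⇒ q = 3/14.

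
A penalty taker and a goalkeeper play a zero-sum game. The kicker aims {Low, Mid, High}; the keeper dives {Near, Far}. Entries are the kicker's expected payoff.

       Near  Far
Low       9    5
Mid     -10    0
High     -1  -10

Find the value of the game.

Row minima: Low → 5, Mid → -10, High → -10; maximin = 5.
Column maxima: Near → 9, Far → 5; minimax = 5.
Since maximin = minimax = 5, there is a saddle point and the value is 5.

5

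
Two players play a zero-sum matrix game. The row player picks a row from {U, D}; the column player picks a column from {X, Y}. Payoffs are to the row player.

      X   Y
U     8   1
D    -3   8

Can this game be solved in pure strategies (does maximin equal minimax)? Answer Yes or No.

Row minima: U → 1, D → -3; maximin = 1.
Column maxima: X → 8, Y → 8; minimax = 8.
1 ≠ 8, so no pure-strategy equilibrium exists.

No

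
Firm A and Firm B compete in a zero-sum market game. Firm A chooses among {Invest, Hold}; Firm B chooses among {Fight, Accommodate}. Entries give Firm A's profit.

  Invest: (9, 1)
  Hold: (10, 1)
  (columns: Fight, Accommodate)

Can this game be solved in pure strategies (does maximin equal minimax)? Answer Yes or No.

Row minima: Invest → 1, Hold → 1; maximin = 1.
Column maxima: Fight → 10, Accommodate → 1; minimax = 1.
maximin = minimax = 1, so a saddle point exists.

Yes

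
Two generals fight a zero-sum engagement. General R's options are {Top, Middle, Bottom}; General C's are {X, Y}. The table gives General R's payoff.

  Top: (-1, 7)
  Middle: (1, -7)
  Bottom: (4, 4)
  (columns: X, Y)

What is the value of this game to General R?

Row minima: Top → -1, Middle → -7, Bottom → 4; maximin = 4.
Column maxima: X → 4, Y → 7; minimax = 4.
Since maximin = minimax = 4, there is a saddle point and the value is 4.

4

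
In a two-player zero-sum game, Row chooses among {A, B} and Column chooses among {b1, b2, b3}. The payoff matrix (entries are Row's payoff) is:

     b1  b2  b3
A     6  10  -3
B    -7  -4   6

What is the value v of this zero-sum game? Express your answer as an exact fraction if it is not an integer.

Row minima: A → -3, B → -7; maximin = -3.
Column maxima: b1 → 6, b2 → 10, b3 → 6; minimax = 6.
-3 ≠ 6, so there is no saddle point; optimal play is mixed.
b2 is strictly dominated by b1 (it gives Row strictly more in every row), so Column never plays it.
On the remaining 2×2 (A, B vs b1, b3):
Let Row play A with probability p. Expected payoff against b1: 6p + (-7)(1−p) = 13p − 7; against b3: (-3)p + 6(1−p) = −9p + 6.
Setting these equal: 13p − 7 = −9p + 6 ⇒ 22p = 13 ⇒ p = 13/22, and the value is (13)·(13/22) − 7 = 15/22.
For Column: with q = P(b1), equating A's and B's payoffs gives 9q − 3 = −13q + 6 ⇒ q = 9/22.

15/22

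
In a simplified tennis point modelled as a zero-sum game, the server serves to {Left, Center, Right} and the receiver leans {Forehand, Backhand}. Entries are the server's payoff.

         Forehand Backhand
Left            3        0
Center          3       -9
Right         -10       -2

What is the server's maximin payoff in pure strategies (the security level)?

Row minima: Left → 0, Center → -9, Right → -10.
The best of these is 0.

0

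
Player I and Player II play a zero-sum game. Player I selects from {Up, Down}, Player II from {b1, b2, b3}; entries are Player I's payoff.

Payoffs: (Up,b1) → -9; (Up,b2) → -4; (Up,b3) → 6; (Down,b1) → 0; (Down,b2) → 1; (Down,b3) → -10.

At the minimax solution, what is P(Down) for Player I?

3/5

Row minima: Up → -9, Down → -10; maximin = -9.
Column maxima: b1 → 0, b2 → 1, b3 → 6; minimax = 0.
-9 ≠ 0, so there is no saddle point; optimal play is mixed.
b2 is strictly dominated by b1 (it gives Player I strictly more in every row), so Player II never plays it.
On the remaining 2×2 (Up, Down vs b1, b3):
Let Player I play Up with probability p. Expected payoff against b1: (-9)p + 0(1−p) = −9p; against b3: 6p + (-10)(1−p) = 16p − 10.
Setting these equal: −9p = 16p − 10 ⇒ −25p = -10 ⇒ p = 2/5, and the value is (-9)·(2/5) = -18/5.
For Player II: with q = P(b1), equating Up's and Down's payoffs gives −15q + 6 = 10q − 10 ⇒ q = 16/25.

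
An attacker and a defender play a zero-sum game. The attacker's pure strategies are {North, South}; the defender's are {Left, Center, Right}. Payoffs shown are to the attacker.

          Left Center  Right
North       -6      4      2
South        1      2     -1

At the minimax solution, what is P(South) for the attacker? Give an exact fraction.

Row minima: North → -6, South → -1; maximin = -1.
Column maxima: Left → 1, Center → 4, Right → 2; minimax = 1.
-1 ≠ 1, so there is no saddle point; optimal play is mixed.
Center is strictly dominated by Left (it gives the attacker strictly more in every row), so the defender never plays it.
On the remaining 2×2 (North, South vs Left, Right):
Let the attacker play North with probability p. Expected payoff against Left: (-6)p + 1(1−p) = −7p + 1; against Right: 2p + (-1)(1−p) = 3p − 1.
Setting these equal: −7p + 1 = 3p − 1 ⇒ −10p = -2 ⇒ p = 1/5, and the value is (-7)·(1/5) + 1 = -2/5.
For the defender: with q = P(Left), equating North's and South's payoffs gives −8q + 2 = 2q − 1 ⇒ q = 3/10.

4/5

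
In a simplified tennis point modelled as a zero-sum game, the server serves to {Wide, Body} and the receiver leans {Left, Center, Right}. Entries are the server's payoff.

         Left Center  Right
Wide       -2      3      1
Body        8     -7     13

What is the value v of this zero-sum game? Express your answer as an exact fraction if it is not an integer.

Row minima: Wide → -2, Body → -7; maximin = -2.
Column maxima: Left → 8, Center → 3, Right → 13; minimax = 3.
-2 ≠ 3, so there is no saddle point; optimal play is mixed.
Right is strictly dominated by Left (it gives the server strictly more in every row), so the receiver never plays it.
On the remaining 2×2 (Wide, Body vs Left, Center):
Let the server play Wide with probability p. Expected payoff against Left: (-2)p + 8(1−p) = −10p + 8; against Center: 3p + (-7)(1−p) = 10p − 7.
Setting these equal: −10p + 8 = 10p − 7 ⇒ −20p = -15 ⇒ p = 3/4, and the value is (-10)·(3/4) + 8 = 1/2.
For the receiver: with q = P(Left), equating Wide's and Body's payoffs gives −5q + 3 = 15q − 7 ⇒ q = 1/2.

1/2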